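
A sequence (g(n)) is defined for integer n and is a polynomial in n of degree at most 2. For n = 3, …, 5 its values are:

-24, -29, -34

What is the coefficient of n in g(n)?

-5

Write g(n) = an² + bn + c; the 3 given values yield a linear system in the 3 coefficients.
Solving, the leading coefficient vanishes, and g(n) = -5n - 9.
The coefficient of n is -5.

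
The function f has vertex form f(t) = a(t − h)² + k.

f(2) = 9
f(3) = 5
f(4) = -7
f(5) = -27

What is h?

2

First differences -4, -12, -20; second difference -8 = 2a, so a = -4.
Expanding, the t-coefficient is −2ah = 8h; matching it to the data gives h = 2, and then k = 9.
So f(t) = -4(t − 2)² + 9.
Hence h = 2.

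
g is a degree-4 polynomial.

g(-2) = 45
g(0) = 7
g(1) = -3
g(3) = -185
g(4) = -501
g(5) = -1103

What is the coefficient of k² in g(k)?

2

Write g(k) = ak^4 + bk³ + ck² + dk + e; the 6 given values yield a linear system in the 5 coefficients.
Solving, g(k) = -k^4 - 4k³ + 2k² - 7k + 7.
The coefficient of k² is 2.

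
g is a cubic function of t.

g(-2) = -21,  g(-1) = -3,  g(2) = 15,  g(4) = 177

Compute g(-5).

-363

Write g(t) = at³ + bt² + ct + d; the 4 given values yield a linear system in the 4 coefficients.
Solving, g(t) = 3t³ - 3t - 3.
Then g(-5) = -363.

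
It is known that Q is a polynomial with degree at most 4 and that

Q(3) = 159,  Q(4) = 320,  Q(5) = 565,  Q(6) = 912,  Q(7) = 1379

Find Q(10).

First differences: 161, 245, 347, 467. Second differences: 84, 102, 120. Third differences: 18, 18.
Level-3 differences are constant, so Q has degree 3.
Fitting a degree-3 polynomial gives Q(n) = 3n³ + 6n² + 8n.
Then Q(10) = 3680.

3680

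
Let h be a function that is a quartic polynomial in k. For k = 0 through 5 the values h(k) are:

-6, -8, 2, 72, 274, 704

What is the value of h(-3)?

Write h(k) = ak^4 + bk³ + ck² + dk + e; the 6 given values yield a linear system in the 5 coefficients.
Solving, h(k) = k^4 + 2k³ - 7k² + 2k - 6.
Then h(-3) = -48.

-48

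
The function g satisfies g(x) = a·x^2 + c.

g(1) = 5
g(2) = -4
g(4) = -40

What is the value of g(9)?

From g(1) = 5 and g(2) = -4: 1a + c = 5 and 4a + c = -4.
Subtracting: 3a = -9, so a = -3; then c = 5 − (-3)·1 = 8.
So g(x) = -3x² + 8, and g(9) = -235.

-235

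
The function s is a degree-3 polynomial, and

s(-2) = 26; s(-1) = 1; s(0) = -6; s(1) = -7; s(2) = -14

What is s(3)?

First differences: -25, -7, -1, -7. Second differences: 18, 6, -6. Third differences: -12, -12.
Level-3 differences are constant, so s has degree 3.
Fitting a degree-3 polynomial gives s(n) = -2n³ + 3n² - 2n - 6.
Then s(3) = -39.

-39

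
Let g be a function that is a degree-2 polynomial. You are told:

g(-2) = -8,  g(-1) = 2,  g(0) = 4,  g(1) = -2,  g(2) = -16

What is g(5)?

First differences: 10, 2, -6, -14. Second differences: -8, -8, -8.
Level-2 differences are constant, so g has degree 2.
Fitting a degree-2 polynomial gives g(k) = -4k² - 2k + 4.
Then g(5) = -106.

-106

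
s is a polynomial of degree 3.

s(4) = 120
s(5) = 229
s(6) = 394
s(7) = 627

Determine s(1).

9

Write s(m) = am³ + bm² + cm + d; the 4 given values yield a linear system in the 4 coefficients.
Solving, s(m) = 2m³ - 2m² + 5m + 4.
Then s(1) = 9.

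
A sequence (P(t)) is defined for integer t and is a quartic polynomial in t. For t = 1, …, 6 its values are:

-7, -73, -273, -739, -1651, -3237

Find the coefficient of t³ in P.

First differences: -66, -200, -466, -912, -1586. Second differences: -134, -266, -446, -674. Third differences: -132, -180, -228. Fourth differences: -48, -48.
Level-4 differences are constant, so P has degree 4.
Fitting a degree-4 polynomial gives P(t) = -2t^4 - 2t³ - 5t² - 7t + 9.
The coefficient of t³ is -2.

-2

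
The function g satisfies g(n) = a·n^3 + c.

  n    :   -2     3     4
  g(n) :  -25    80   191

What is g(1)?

From g(-2) = -25 and g(3) = 80: -8a + c = -25 and 27a + c = 80.
Subtracting: 35a = 105, so a = 3; then c = -25 − 3·(-8) = -1.
So g(n) = 3n³ − 1, and g(1) = 2.

2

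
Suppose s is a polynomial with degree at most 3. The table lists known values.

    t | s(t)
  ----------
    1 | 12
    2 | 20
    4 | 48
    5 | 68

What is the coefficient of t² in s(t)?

2

Write s(t) = at³ + bt² + ct + d; the 4 given values yield a linear system in the 4 coefficients.
Solving, the leading coefficient vanishes, and s(t) = 2t² + 2t + 8.
The coefficient of t² is 2.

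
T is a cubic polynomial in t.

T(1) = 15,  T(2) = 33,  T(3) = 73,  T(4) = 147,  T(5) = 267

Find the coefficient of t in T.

7

First differences: 18, 40, 74, 120. Second differences: 22, 34, 46. Third differences: 12, 12.
Level-3 differences are constant, so T has degree 3.
Fitting a degree-3 polynomial gives T(t) = 2t³ - t² + 7t + 7.
The coefficient of t is 7.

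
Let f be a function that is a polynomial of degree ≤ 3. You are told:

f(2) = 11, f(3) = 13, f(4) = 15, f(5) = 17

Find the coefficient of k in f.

Write f(k) = ak³ + bk² + ck + d; the 4 given values yield a linear system in the 4 coefficients.
Solving, the top 2 coefficients vanish, and f(k) = 2k + 7.
The coefficient of k is 2.

2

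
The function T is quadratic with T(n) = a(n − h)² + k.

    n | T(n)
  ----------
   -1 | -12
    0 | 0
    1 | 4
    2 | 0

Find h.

1

First differences 12, 4, -4; second difference -8 = 2a, so a = -4.
Expanding, the n-coefficient is −2ah = 8h; matching it to the data gives h = 1, and then k = 4.
So T(n) = -4(n − 1)² + 4.
Hence h = 1.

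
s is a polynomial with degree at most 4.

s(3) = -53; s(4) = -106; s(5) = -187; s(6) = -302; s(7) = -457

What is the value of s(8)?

First differences: -53, -81, -115, -155. Second differences: -28, -34, -40. Third differences: -6, -6.
Level-3 differences are constant, so s has degree 3.
Fitting a degree-3 polynomial gives s(k) = -k³ - 2k² - 2k - 2.
Then s(8) = -658.

-658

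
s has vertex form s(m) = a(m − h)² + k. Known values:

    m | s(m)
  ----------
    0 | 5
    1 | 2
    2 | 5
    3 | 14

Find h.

1

First differences -3, 3, 9; second difference 6 = 2a, so a = 3.
Expanding, the m-coefficient is −2ah = -6h; matching it to the data gives h = 1, and then k = 2.
So s(m) = 3(m − 1)² + 2.
Hence h = 1.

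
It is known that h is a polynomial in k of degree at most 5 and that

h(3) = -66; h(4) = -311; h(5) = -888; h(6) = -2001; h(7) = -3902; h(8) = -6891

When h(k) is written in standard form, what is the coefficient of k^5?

0

First differences: -245, -577, -1113, -1901, -2989. Second differences: -332, -536, -788, -1088. Third differences: -204, -252, -300. Fourth differences: -48, -48.
Level-4 differences are constant, so h has degree 4.
Fitting a degree-4 polynomial gives h(k) = -2k^4 + 2k³ + 4k² + 3k - 3.
The coefficient of k^5 is 0.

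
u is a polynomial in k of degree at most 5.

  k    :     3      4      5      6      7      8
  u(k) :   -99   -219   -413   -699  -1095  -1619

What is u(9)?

Write u(k) = ak^5 + bk^4 + ck³ + dk² + ek + p; the 6 given values yield a linear system in the 6 coefficients.
Solving, the top 2 coefficients vanish, and u(k) = -3k³ - k² - 2k - 3.
Then u(9) = -2289.

-2289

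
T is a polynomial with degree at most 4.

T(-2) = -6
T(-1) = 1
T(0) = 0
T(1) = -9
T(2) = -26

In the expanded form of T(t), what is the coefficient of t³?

Write T(t) = at^4 + bt³ + ct² + dt + e; the 5 given values yield a linear system in the 5 coefficients.
Solving, the top 2 coefficients vanish, and T(t) = -4t² - 5t.
The coefficient of t³ is 0.

0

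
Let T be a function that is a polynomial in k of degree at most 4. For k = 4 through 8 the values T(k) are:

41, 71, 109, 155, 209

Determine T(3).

First differences: 30, 38, 46, 54. Second differences: 8, 8, 8.
Level-2 differences are constant, so T has degree 2.
Fitting a degree-2 polynomial gives T(k) = 4k² - 6k + 1.
Then T(3) = 19.

19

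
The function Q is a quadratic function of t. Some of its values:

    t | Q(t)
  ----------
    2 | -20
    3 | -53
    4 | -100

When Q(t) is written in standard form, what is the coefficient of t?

2

Write Q(t) = at² + bt + c; the 3 given values yield a linear system in the 3 coefficients.
Solving, Q(t) = -7t² + 2t + 4.
The coefficient of t is 2.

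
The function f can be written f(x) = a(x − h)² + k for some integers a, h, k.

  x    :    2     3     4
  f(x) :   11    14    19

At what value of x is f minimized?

1

First differences 3, 5; second difference 2 = 2a, so a = 1.
Expanding, the x-coefficient is −2ah = -2h; matching it to the data gives h = 1, and then k = 10.
So f(x) = 1(x − 1)² + 10.
Hence h = 1.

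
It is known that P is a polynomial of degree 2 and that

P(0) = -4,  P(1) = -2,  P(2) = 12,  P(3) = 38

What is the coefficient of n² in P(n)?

6

First differences: 2, 14, 26. Second differences: 12, 12.
Level-2 differences are constant, so P has degree 2.
Fitting a degree-2 polynomial gives P(n) = 6n² - 4n - 4.
The coefficient of n² is 6.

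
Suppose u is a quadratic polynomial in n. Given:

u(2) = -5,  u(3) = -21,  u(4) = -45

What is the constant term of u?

3

Write u(n) = an² + bn + c; the 3 given values yield a linear system in the 3 coefficients.
Solving, u(n) = -4n² + 4n + 3.
The constant term is u(0) = 3.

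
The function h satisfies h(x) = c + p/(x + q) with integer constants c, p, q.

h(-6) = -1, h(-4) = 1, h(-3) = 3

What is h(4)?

-11

(h(x) − c)(x + q) = p for each data point; the three points give a linear system in c and q, then p follows.
Solving: c = -5, q = 0, p = -24, so h(x) = -5 − 24/(x + 0).
Then h(4) = -5 − 24/4 = -11.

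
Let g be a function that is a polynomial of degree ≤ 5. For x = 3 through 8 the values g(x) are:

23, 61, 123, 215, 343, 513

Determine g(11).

First differences: 38, 62, 92, 128, 170. Second differences: 24, 30, 36, 42. Third differences: 6, 6, 6.
Level-3 differences are constant, so g has degree 3.
Fitting a degree-3 polynomial gives g(x) = x³ + x - 7.
Then g(11) = 1335.

1335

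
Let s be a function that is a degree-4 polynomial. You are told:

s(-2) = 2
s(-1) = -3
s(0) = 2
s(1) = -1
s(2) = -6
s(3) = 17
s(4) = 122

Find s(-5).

617

Write s(t) = at^4 + bt³ + ct² + dt + e; the 7 given values yield a linear system in the 5 coefficients.
Solving, s(t) = t^4 - t³ - 5t² + 2t + 2.
Then s(-5) = 617.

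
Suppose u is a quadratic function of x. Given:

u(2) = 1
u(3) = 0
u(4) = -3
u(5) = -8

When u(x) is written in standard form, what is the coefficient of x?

4

First differences: -1, -3, -5. Second differences: -2, -2.
Level-2 differences are constant, so u has degree 2.
Fitting a degree-2 polynomial gives u(x) = -x² + 4x - 3.
The coefficient of x is 4.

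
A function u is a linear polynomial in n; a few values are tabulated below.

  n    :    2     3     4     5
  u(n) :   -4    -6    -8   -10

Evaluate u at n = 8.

First differences: -2, -2, -2.
Level-1 differences are constant, so u has degree 1.
Fitting a degree-1 polynomial gives u(n) = -2n.
Then u(8) = -16.

-16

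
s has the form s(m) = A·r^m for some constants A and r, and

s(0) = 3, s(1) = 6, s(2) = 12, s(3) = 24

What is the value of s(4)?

Consecutive ratio: 6/3 = 2, and 12/6 = 2, so r = 2.
Then A·2^0 = 3 gives A = 3, and s(m) = 3·2^m.
s(4) = 3·2^4 = 48.

48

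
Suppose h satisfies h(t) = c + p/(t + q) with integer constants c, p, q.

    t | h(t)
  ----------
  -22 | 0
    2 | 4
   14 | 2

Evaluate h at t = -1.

7

(h(t) − c)(t + q) = p for each data point; the three points give a linear system in c and q, then p follows.
Solving: c = 1, q = 4, p = 18, so h(t) = 1 + 18/(t + 4).
Then h(-1) = 1 + 18/3 = 7.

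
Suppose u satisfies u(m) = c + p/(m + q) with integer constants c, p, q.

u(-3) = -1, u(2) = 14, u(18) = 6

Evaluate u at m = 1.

23

(u(m) − c)(m + q) = p for each data point; the three points give a linear system in c and q, then p follows.
Solving: c = 5, q = 0, p = 18, so u(m) = 5 + 18/(m + 0).
Then u(1) = 5 + 18/1 = 23.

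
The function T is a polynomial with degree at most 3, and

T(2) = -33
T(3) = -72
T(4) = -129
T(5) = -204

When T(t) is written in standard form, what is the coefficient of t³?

0

First differences: -39, -57, -75. Second differences: -18, -18.
Level-2 differences are constant, so T has degree 2.
Fitting a degree-2 polynomial gives T(t) = -9t² + 6t - 9.
The coefficient of t³ is 0.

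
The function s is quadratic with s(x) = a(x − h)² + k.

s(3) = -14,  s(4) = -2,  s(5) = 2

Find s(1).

First differences 12, 4; second difference -8 = 2a, so a = -4.
Expanding, the x-coefficient is −2ah = 8h; matching it to the data gives h = 5, and then k = 2.
So s(x) = -4(x − 5)² + 2.
s(1) = -4·(-4)² + 2 = -62.

-62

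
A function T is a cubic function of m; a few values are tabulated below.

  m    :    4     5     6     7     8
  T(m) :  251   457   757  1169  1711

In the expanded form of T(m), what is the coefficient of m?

First differences: 206, 300, 412, 542. Second differences: 94, 112, 130. Third differences: 18, 18.
Level-3 differences are constant, so T has degree 3.
Fitting a degree-3 polynomial gives T(m) = 3m³ + 2m² + 5m + 7.
The coefficient of m is 5.

5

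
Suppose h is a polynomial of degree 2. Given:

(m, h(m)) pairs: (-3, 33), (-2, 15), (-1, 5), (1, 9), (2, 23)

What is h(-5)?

Write h(m) = am² + bm + c; the 5 given values yield a linear system in the 3 coefficients.
Solving, h(m) = 4m² + 2m + 3.
Then h(-5) = 93.

93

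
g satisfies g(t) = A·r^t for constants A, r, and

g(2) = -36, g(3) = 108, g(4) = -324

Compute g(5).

972

Consecutive ratio: 108/(-36) = -3, and -324/108 = -3, so r = -3.
Then A·(-3)^2 = -36 gives A = -4, and g(t) = -4·(-3)^t.
g(5) = -4·(-3)^5 = 972.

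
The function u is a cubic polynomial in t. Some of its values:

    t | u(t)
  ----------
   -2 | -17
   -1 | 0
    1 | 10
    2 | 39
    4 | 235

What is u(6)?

735

Write u(t) = at³ + bt² + ct + d; the 5 given values yield a linear system in the 4 coefficients.
Solving, u(t) = 3t³ + 2t² + 2t + 3.
Then u(6) = 735.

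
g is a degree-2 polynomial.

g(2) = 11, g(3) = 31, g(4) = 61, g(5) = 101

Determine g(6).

First differences: 20, 30, 40. Second differences: 10, 10.
Level-2 differences are constant, so g has degree 2.
Extending the table by one column gives the next first difference 50, so g(6) = 101 + 50 = 151.

151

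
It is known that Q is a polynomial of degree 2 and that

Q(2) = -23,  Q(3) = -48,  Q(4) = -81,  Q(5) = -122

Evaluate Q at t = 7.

First differences: -25, -33, -41. Second differences: -8, -8.
Level-2 differences are constant, so Q has degree 2.
Fitting a degree-2 polynomial gives Q(t) = -4t² - 5t + 3.
Then Q(7) = -228.

-228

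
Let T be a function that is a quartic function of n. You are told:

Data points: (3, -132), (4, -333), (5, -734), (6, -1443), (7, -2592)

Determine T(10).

-10359

Write T(n) = an^4 + bn³ + cn² + dn + e; the 5 given values yield a linear system in the 5 coefficients.
Solving, T(n) = -n^4 - 3n² - 5n - 9.
Then T(10) = -10359.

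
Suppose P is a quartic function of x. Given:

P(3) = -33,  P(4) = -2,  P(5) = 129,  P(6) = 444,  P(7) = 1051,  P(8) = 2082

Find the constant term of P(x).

-6

First differences: 31, 131, 315, 607, 1031. Second differences: 100, 184, 292, 424. Third differences: 84, 108, 132. Fourth differences: 24, 24.
Level-4 differences are constant, so P has degree 4.
Fitting a degree-4 polynomial gives P(x) = x^4 - 4x³ + x² - 3x - 6.
The constant term is P(0) = -6.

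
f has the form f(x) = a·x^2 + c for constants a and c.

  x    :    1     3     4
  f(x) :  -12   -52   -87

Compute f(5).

From f(1) = -12 and f(3) = -52: 1a + c = -12 and 9a + c = -52.
Subtracting: 8a = -40, so a = -5; then c = -12 − (-5)·1 = -7.
So f(x) = -5x² − 7, and f(5) = -132.

-132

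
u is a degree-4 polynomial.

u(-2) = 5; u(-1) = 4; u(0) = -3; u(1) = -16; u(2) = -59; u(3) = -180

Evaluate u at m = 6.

First differences: -1, -7, -13, -43, -121. Second differences: -6, -6, -30, -78. Third differences: 0, -24, -48. Fourth differences: -24, -24.
Level-4 differences are constant, so u has degree 4.
Fitting a degree-4 polynomial gives u(m) = -m^4 - 2m³ - 2m² - 8m - 3.
Then u(6) = -1851.

-1851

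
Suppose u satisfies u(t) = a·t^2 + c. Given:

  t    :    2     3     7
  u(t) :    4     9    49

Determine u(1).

From u(2) = 4 and u(3) = 9: 4a + c = 4 and 9a + c = 9.
Subtracting: 5a = 5, so a = 1; then c = 4 − 1·4 = 0.
So u(t) = 1t² + 0, and u(1) = 1.

1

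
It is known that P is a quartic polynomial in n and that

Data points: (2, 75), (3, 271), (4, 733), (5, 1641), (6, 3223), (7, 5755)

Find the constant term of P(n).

First differences: 196, 462, 908, 1582, 2532. Second differences: 266, 446, 674, 950. Third differences: 180, 228, 276. Fourth differences: 48, 48.
Level-4 differences are constant, so P has degree 4.
Fitting a degree-4 polynomial gives P(n) = 2n^4 + 2n³ + 5n² + 3n + 1.
The constant term is P(0) = 1.

1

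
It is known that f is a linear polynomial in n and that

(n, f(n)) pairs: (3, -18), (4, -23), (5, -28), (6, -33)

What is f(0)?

Write f(n) = an + b; the 4 given values yield a linear system in the 2 coefficients.
Solving, f(n) = -5n - 3.
Then f(0) = -3.

-3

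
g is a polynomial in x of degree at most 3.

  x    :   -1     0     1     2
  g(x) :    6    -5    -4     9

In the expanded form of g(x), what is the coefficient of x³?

0

First differences: -11, 1, 13. Second differences: 12, 12.
Level-2 differences are constant, so g has degree 2.
Fitting a degree-2 polynomial gives g(x) = 6x² - 5x - 5.
The coefficient of x³ is 0.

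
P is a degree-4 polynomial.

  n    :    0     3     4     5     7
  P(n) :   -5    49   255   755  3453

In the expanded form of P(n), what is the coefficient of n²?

Write P(n) = an^4 + bn³ + cn² + dn + e; the 5 given values yield a linear system in the 5 coefficients.
Solving, P(n) = 2n^4 - 4n³ + n² - 3n - 5.
The coefficient of n² is 1.

1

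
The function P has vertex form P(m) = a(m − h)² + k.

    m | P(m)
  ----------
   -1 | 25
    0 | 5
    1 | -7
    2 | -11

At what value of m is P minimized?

First differences -20, -12, -4; second difference 8 = 2a, so a = 4.
Expanding, the m-coefficient is −2ah = -8h; matching it to the data gives h = 2, and then k = -11.
So P(m) = 4(m − 2)² − 11.
Hence h = 2.

2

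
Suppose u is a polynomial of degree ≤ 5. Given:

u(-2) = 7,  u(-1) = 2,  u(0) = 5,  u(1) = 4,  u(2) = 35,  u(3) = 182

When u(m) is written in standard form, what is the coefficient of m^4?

2

First differences: -5, 3, -1, 31, 147. Second differences: 8, -4, 32, 116. Third differences: -12, 36, 84. Fourth differences: 48, 48.
Level-4 differences are constant, so u has degree 4.
Fitting a degree-4 polynomial gives u(m) = 2m^4 + 2m³ - 4m² - m + 5.
The coefficient of m^4 is 2.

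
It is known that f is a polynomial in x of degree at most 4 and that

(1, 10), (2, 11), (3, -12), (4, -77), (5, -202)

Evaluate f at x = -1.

Write f(x) = ax^4 + bx³ + cx² + dx + e; the 5 given values yield a linear system in the 5 coefficients.
Solving, the leading coefficient vanishes, and f(x) = -3x³ + 6x² + 4x + 3.
Then f(-1) = 8.

8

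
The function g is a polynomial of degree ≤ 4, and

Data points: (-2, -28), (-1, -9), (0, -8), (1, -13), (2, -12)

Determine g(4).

56

First differences: 19, 1, -5, 1. Second differences: -18, -6, 6. Third differences: 12, 12.
Level-3 differences are constant, so g has degree 3.
Fitting a degree-3 polynomial gives g(k) = 2k³ - 3k² - 4k - 8.
Then g(4) = 56.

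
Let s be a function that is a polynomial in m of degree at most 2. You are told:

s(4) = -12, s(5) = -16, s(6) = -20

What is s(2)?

Write s(m) = am² + bm + c; the 3 given values yield a linear system in the 3 coefficients.
Solving, the leading coefficient vanishes, and s(m) = -4m + 4.
Then s(2) = -4.

-4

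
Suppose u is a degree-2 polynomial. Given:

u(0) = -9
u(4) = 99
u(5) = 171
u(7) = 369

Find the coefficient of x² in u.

Write u(x) = ax² + bx + c; the 4 given values yield a linear system in the 3 coefficients.
Solving, u(x) = 9x² - 9x - 9.
The coefficient of x² is 9.

9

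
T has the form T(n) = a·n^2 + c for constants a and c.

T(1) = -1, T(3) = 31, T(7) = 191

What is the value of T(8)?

From T(1) = -1 and T(3) = 31: 1a + c = -1 and 9a + c = 31.
Subtracting: 8a = 32, so a = 4; then c = -1 − 4·1 = -5.
So T(n) = 4n² − 5, and T(8) = 251.

251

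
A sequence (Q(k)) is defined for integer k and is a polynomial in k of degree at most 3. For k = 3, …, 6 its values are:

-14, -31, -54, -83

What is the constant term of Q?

First differences: -17, -23, -29. Second differences: -6, -6.
Level-2 differences are constant, so Q has degree 2.
Fitting a degree-2 polynomial gives Q(k) = -3k² + 4k + 1.
The constant term is Q(0) = 1.

1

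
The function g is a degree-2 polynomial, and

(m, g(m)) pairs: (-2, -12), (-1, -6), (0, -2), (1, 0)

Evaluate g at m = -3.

First differences: 6, 4, 2. Second differences: -2, -2.
Level-2 differences are constant, so g has degree 2.
Fitting a degree-2 polynomial gives g(m) = -m² + 3m - 2.
Then g(-3) = -20.

-20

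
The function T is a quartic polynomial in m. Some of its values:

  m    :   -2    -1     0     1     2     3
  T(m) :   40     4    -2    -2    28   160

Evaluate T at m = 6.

2608

Write T(m) = am^4 + bm³ + cm² + dm + e; the 6 given values yield a linear system in the 5 coefficients.
Solving, T(m) = 2m^4 + m² - 3m - 2.
Then T(6) = 2608.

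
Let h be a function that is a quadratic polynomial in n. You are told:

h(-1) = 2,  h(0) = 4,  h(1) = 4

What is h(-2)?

Write h(n) = an² + bn + c; the 3 given values yield a linear system in the 3 coefficients.
Solving, h(n) = -n² + n + 4.
Then h(-2) = -2.

-2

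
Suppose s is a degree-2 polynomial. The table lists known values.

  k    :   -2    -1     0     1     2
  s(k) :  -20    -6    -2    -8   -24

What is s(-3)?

-44

Write s(k) = ak² + bk + c; the 5 given values yield a linear system in the 3 coefficients.
Solving, s(k) = -5k² - k - 2.
Then s(-3) = -44.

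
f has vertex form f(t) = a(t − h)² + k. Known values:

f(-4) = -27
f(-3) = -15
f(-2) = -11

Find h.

-2

First differences 12, 4; second difference -8 = 2a, so a = -4.
Expanding, the t-coefficient is −2ah = 8h; matching it to the data gives h = -2, and then k = -11.
So f(t) = -4(t + 2)² − 11.
Hence h = -2.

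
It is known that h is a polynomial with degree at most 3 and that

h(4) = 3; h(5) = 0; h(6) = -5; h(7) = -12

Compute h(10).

-45

First differences: -3, -5, -7. Second differences: -2, -2.
Level-2 differences are constant, so h has degree 2.
Fitting a degree-2 polynomial gives h(n) = -n² + 6n - 5.
Then h(10) = -45.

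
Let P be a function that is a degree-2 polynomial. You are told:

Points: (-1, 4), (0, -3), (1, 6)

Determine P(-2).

Write P(m) = am² + bm + c; the 3 given values yield a linear system in the 3 coefficients.
Solving, P(m) = 8m² + m - 3.
Then P(-2) = 27.

27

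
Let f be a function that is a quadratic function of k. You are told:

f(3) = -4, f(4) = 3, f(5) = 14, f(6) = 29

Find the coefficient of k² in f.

First differences: 7, 11, 15. Second differences: 4, 4.
Level-2 differences are constant, so f has degree 2.
Fitting a degree-2 polynomial gives f(k) = 2k² - 7k - 1.
The coefficient of k² is 2.

2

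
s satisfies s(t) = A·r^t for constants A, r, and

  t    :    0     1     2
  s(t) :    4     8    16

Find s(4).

Consecutive ratio: 8/4 = 2, and 16/8 = 2, so r = 2.
Then A·2^0 = 4 gives A = 4, and s(t) = 4·2^t.
s(4) = 4·2^4 = 64.

64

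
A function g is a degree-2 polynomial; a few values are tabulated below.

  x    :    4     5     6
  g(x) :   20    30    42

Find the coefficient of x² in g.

Write g(x) = ax² + bx + c; the 3 given values yield a linear system in the 3 coefficients.
Solving, g(x) = x² + x.
The coefficient of x² is 1.

1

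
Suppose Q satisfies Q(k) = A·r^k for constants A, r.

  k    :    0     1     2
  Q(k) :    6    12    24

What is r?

Consecutive ratio: 12/6 = 2, and 24/12 = 2, so r = 2.
Then A·2^0 = 6 gives A = 6, and Q(k) = 6·2^k.

2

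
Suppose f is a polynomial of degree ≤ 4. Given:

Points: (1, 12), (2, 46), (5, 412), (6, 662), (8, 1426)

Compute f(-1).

4

Write f(m) = am^4 + bm³ + cm² + dm + e; the 5 given values yield a linear system in the 5 coefficients.
Solving, the leading coefficient vanishes, and f(m) = 2m³ + 6m² + 2m + 2.
Then f(-1) = 4.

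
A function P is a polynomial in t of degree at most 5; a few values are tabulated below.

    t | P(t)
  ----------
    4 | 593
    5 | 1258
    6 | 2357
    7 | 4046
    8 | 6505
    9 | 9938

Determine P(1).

2

Write P(t) = at^5 + bt^4 + ct³ + dt² + et + p; the 6 given values yield a linear system in the 6 coefficients.
Solving, the leading coefficient vanishes, and P(t) = t^4 + 4t³ + 6t² - 2t - 7.
Then P(1) = 2.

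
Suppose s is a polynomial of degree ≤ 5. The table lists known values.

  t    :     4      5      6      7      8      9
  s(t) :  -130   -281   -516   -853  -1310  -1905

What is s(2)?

Write s(t) = at^5 + bt^4 + ct³ + dt² + et + p; the 6 given values yield a linear system in the 6 coefficients.
Solving, the top 2 coefficients vanish, and s(t) = -3t³ + 3t² + 5t - 6.
Then s(2) = -8.

-8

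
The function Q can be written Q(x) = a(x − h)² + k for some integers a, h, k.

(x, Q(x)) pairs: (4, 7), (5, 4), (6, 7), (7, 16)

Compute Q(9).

First differences -3, 3, 9; second difference 6 = 2a, so a = 3.
Expanding, the x-coefficient is −2ah = -6h; matching it to the data gives h = 5, and then k = 4.
So Q(x) = 3(x − 5)² + 4.
Q(9) = 3·4² + 4 = 52.

52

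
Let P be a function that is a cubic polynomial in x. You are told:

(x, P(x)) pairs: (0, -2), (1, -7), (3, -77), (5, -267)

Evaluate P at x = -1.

Write P(x) = ax³ + bx² + cx + d; the 4 given values yield a linear system in the 4 coefficients.
Solving, P(x) = -x³ - 6x² + 2x - 2.
Then P(-1) = -9.

-9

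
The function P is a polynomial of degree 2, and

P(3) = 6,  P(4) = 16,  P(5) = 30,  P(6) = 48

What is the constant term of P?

First differences: 10, 14, 18. Second differences: 4, 4.
Level-2 differences are constant, so P has degree 2.
Fitting a degree-2 polynomial gives P(n) = 2n² - 4n.
The constant term is P(0) = 0.

0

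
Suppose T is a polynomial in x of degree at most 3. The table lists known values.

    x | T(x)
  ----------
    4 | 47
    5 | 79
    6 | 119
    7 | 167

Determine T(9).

287

First differences: 32, 40, 48. Second differences: 8, 8.
Level-2 differences are constant, so T has degree 2.
Fitting a degree-2 polynomial gives T(x) = 4x² - 4x - 1.
Then T(9) = 287.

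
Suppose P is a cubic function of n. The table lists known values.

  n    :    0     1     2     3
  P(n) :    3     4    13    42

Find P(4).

Write P(n) = an³ + bn² + cn + d; the 4 given values yield a linear system in the 4 coefficients.
Solving, P(n) = 2n³ - 2n² + n + 3.
Then P(4) = 103.

103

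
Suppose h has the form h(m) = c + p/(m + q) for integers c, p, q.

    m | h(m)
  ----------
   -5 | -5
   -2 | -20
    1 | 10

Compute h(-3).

(h(m) − c)(m + q) = p for each data point; the three points give a linear system in c and q, then p follows.
Solving: c = 0, q = 1, p = 20, so h(m) = 20/(m + 1).
Then h(-3) = 0 + 20/(-2) = -10.

-10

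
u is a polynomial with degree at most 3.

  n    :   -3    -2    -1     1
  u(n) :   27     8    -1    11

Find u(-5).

Write u(n) = an³ + bn² + cn + d; the 4 given values yield a linear system in the 4 coefficients.
Solving, the leading coefficient vanishes, and u(n) = 5n² + 6n.
Then u(-5) = 95.

95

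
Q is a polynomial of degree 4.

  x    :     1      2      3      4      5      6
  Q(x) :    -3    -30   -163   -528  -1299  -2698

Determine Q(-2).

Write Q(x) = ax^4 + bx³ + cx² + dx + e; the 6 given values yield a linear system in the 5 coefficients.
Solving, Q(x) = -2x^4 - x³ + 3x² + x - 4.
Then Q(-2) = -18.

-18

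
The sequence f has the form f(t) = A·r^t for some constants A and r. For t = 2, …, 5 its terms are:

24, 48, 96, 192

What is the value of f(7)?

768

Consecutive ratio: 48/24 = 2, and 96/48 = 2, so r = 2.
Then A·2^2 = 24 gives A = 6, and f(t) = 6·2^t.
f(7) = 6·2^7 = 768.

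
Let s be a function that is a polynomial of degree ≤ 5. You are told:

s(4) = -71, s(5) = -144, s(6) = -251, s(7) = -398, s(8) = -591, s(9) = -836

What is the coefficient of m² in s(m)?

-2

Write s(m) = am^5 + bm^4 + cm³ + dm² + em + p; the 6 given values yield a linear system in the 6 coefficients.
Solving, the top 2 coefficients vanish, and s(m) = -m³ - 2m² + 6m + 1.
The coefficient of m² is -2.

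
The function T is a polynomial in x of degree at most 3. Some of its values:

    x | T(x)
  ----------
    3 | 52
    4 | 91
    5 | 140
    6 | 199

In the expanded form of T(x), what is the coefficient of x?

Write T(x) = ax³ + bx² + cx + d; the 4 given values yield a linear system in the 4 coefficients.
Solving, the leading coefficient vanishes, and T(x) = 5x² + 4x - 5.
The coefficient of x is 4.

4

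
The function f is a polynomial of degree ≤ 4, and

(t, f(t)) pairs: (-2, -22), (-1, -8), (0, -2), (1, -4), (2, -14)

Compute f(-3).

Write f(t) = at^4 + bt³ + ct² + dt + e; the 5 given values yield a linear system in the 5 coefficients.
Solving, the top 2 coefficients vanish, and f(t) = -4t² + 2t - 2.
Then f(-3) = -44.

-44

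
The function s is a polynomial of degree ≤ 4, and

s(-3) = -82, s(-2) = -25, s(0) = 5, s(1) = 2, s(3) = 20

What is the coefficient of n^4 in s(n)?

0

Write s(n) = an^4 + bn³ + cn² + dn + e; the 5 given values yield a linear system in the 5 coefficients.
Solving, the leading coefficient vanishes, and s(n) = 2n³ - 4n² - n + 5.
The coefficient of n^4 is 0.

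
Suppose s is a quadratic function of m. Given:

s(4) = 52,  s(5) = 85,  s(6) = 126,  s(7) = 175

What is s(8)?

First differences: 33, 41, 49. Second differences: 8, 8.
Level-2 differences are constant, so s has degree 2.
Extending the table by one column gives the next first difference 57, so s(8) = 175 + 57 = 232.

232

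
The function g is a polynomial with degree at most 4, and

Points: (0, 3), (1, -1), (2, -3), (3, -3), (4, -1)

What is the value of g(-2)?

Write g(x) = ax^4 + bx³ + cx² + dx + e; the 5 given values yield a linear system in the 5 coefficients.
Solving, the top 2 coefficients vanish, and g(x) = x² - 5x + 3.
Then g(-2) = 17.

17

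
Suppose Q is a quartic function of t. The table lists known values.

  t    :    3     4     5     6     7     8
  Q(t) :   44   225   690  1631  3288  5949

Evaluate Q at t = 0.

First differences: 181, 465, 941, 1657, 2661. Second differences: 284, 476, 716, 1004. Third differences: 192, 240, 288. Fourth differences: 48, 48.
Level-4 differences are constant, so Q has degree 4.
Fitting a degree-4 polynomial gives Q(t) = 2t^4 - 4t³ - 4t² + 7t + 5.
Then Q(0) = 5.

5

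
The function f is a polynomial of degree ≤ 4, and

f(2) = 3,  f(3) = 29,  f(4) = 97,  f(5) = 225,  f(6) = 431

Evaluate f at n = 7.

733

First differences: 26, 68, 128, 206. Second differences: 42, 60, 78. Third differences: 18, 18.
Level-3 differences are constant, so f has degree 3.
Extending the table by one column gives the next first difference 302, so f(7) = 431 + 302 = 733.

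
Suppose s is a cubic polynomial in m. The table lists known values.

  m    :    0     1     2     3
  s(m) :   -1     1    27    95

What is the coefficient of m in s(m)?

Write s(m) = am³ + bm² + cm + d; the 4 given values yield a linear system in the 4 coefficients.
Solving, s(m) = 3m³ + 3m² - 4m - 1.
The coefficient of m is -4.

-4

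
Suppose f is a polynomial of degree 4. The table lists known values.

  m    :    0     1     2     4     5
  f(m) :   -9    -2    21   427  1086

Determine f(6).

2313

Write f(m) = am^4 + bm³ + cm² + dm + e; the 5 given values yield a linear system in the 5 coefficients.
Solving, f(m) = 2m^4 - m³ - 3m² + 9m - 9.
Then f(6) = 2313.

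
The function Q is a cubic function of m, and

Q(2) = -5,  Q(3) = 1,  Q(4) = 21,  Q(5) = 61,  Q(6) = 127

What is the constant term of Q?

1

First differences: 6, 20, 40, 66. Second differences: 14, 20, 26. Third differences: 6, 6.
Level-3 differences are constant, so Q has degree 3.
Fitting a degree-3 polynomial gives Q(m) = m³ - 2m² - 3m + 1.
The constant term is Q(0) = 1.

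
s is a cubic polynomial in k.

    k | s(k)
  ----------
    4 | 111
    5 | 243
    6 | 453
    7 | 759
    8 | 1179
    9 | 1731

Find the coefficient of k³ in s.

First differences: 132, 210, 306, 420, 552. Second differences: 78, 96, 114, 132. Third differences: 18, 18, 18.
Level-3 differences are constant, so s has degree 3.
Fitting a degree-3 polynomial gives s(k) = 3k³ - 6k² + 3k + 3.
The coefficient of k³ is 3.

3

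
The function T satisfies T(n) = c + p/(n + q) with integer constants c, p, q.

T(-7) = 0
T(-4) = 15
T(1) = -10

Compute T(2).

-9

(T(n) − c)(n + q) = p for each data point; the three points give a linear system in c and q, then p follows.
Solving: c = -5, q = 3, p = -20, so T(n) = -5 − 20/(n + 3).
Then T(2) = -5 − 20/5 = -9.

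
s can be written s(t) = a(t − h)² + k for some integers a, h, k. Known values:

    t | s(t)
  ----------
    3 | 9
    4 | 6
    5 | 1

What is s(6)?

-6

First differences -3, -5; second difference -2 = 2a, so a = -1.
Expanding, the t-coefficient is −2ah = 2h; matching it to the data gives h = 2, and then k = 10.
So s(t) = -1(t − 2)² + 10.
s(6) = -1·4² + 10 = -6.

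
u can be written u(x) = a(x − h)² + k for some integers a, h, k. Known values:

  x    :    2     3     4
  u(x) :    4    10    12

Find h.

4

First differences 6, 2; second difference -4 = 2a, so a = -2.
Expanding, the x-coefficient is −2ah = 4h; matching it to the data gives h = 4, and then k = 12.
So u(x) = -2(x − 4)² + 12.
Hence h = 4.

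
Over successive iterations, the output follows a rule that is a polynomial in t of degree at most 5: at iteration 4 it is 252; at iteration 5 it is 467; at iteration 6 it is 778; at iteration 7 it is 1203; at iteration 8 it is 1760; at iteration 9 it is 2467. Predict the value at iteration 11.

Write the value at t as T(t).
First differences: 215, 311, 425, 557, 707. Second differences: 96, 114, 132, 150. Third differences: 18, 18, 18.
Level-3 differences are constant, so T has degree 3.
Fitting a degree-3 polynomial gives T(t) = 3t³ + 3t² + 5t - 8.
Then T(11) = 4403.

4403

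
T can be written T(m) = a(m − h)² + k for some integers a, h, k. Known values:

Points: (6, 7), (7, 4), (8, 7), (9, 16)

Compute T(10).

31

First differences -3, 3, 9; second difference 6 = 2a, so a = 3.
Expanding, the m-coefficient is −2ah = -6h; matching it to the data gives h = 7, and then k = 4.
So T(m) = 3(m − 7)² + 4.
T(10) = 3·3² + 4 = 31.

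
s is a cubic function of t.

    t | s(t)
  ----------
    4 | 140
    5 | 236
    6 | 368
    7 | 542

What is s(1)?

Write s(t) = at³ + bt² + ct + d; the 4 given values yield a linear system in the 4 coefficients.
Solving, s(t) = t³ + 3t² + 8t - 4.
Then s(1) = 8.

8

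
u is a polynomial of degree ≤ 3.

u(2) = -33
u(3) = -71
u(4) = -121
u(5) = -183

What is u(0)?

7

First differences: -38, -50, -62. Second differences: -12, -12.
Level-2 differences are constant, so u has degree 2.
Fitting a degree-2 polynomial gives u(x) = -6x² - 8x + 7.
The constant term is u(0) = 7.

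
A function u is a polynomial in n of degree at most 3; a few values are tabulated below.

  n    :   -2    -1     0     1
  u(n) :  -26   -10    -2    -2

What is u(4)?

-50

First differences: 16, 8, 0. Second differences: -8, -8.
Level-2 differences are constant, so u has degree 2.
Fitting a degree-2 polynomial gives u(n) = -4n² + 4n - 2.
Then u(4) = -50.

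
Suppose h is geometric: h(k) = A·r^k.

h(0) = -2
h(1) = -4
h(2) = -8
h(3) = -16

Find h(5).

Consecutive ratio: -4/(-2) = 2, and -8/(-4) = 2, so r = 2.
Then A·2^0 = -2 gives A = -2, and h(k) = -2·2^k.
h(5) = -2·2^5 = -64.

-64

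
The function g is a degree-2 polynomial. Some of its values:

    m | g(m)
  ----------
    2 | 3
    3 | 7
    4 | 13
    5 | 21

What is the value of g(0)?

Write g(m) = am² + bm + c; the 4 given values yield a linear system in the 3 coefficients.
Solving, g(m) = m² - m + 1.
Then g(0) = 1.

1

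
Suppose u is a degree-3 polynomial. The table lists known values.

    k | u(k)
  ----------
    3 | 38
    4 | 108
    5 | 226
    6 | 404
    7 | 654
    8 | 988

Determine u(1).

-6

First differences: 70, 118, 178, 250, 334. Second differences: 48, 60, 72, 84. Third differences: 12, 12, 12.
Level-3 differences are constant, so u has degree 3.
Fitting a degree-3 polynomial gives u(k) = 2k³ - 4k - 4.
Then u(1) = -6.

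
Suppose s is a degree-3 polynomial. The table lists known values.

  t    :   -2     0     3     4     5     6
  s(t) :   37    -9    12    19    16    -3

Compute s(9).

Write s(t) = at³ + bt² + ct + d; the 6 given values yield a linear system in the 4 coefficients.
Solving, s(t) = -t³ + 7t² - 5t - 9.
Then s(9) = -216.

-216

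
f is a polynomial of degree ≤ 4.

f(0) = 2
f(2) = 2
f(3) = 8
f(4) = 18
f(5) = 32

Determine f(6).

50

Write f(n) = an^4 + bn³ + cn² + dn + e; the 5 given values yield a linear system in the 5 coefficients.
Solving, the top 2 coefficients vanish, and f(n) = 2n² - 4n + 2.
Then f(6) = 50.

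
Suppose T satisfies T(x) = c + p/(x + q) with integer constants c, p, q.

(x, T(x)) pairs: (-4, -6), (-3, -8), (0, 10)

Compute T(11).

-1

(T(x) − c)(x + q) = p for each data point; the three points give a linear system in c and q, then p follows.
Solving: c = -2, q = 1, p = 12, so T(x) = -2 + 12/(x + 1).
Then T(11) = -2 + 12/12 = -1.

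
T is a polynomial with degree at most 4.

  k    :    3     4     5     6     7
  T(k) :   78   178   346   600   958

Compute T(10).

First differences: 100, 168, 254, 358. Second differences: 68, 86, 104. Third differences: 18, 18.
Level-3 differences are constant, so T has degree 3.
Fitting a degree-3 polynomial gives T(k) = 3k³ - 2k² + 3k + 6.
Then T(10) = 2836.

2836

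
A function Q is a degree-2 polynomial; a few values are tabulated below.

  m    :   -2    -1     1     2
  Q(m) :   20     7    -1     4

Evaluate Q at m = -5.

95

Write Q(m) = am² + bm + c; the 4 given values yield a linear system in the 3 coefficients.
Solving, Q(m) = 3m² - 4m.
Then Q(-5) = 95.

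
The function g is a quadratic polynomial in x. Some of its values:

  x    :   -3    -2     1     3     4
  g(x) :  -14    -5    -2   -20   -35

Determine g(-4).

Write g(x) = ax² + bx + c; the 5 given values yield a linear system in the 3 coefficients.
Solving, g(x) = -2x² - x + 1.
Then g(-4) = -27.

-27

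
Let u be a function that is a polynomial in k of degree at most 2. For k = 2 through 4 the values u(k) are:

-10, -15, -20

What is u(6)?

-30

First differences: -5, -5.
Level-1 differences are constant, so u has degree 1.
Fitting a degree-1 polynomial gives u(k) = -5k.
Then u(6) = -30.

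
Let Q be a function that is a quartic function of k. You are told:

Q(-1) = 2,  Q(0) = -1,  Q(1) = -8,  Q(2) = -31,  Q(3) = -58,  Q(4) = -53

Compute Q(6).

317

First differences: -3, -7, -23, -27, 5. Second differences: -4, -16, -4, 32. Third differences: -12, 12, 36. Fourth differences: 24, 24.
Level-4 differences are constant, so Q has degree 4.
Fitting a degree-4 polynomial gives Q(k) = k^4 - 4k³ - 3k² - k - 1.
Then Q(6) = 317.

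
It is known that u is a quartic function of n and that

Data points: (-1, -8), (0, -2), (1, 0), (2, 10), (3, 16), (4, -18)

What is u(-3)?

Write u(n) = an^4 + bn³ + cn² + dn + e; the 6 given values yield a linear system in the 5 coefficients.
Solving, u(n) = -n^4 + 4n³ - n² - 2.
Then u(-3) = -200.

-200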